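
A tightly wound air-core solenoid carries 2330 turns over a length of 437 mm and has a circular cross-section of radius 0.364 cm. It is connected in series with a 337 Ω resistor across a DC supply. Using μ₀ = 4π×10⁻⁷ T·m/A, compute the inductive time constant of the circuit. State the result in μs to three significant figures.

A = πr² = π(3.640×10^-3 m)² = 4.162×10^-5 m².
L = μ₀N²A/ℓ = (4π×10⁻⁷)(2330)²(4.162×10^-5)/(0.437) = 6.498×10^-4 H.
τ = L/R = (6.498×10^-4)/(337) = 1.928×10^-6 s.

τ ≈ 1.93 μs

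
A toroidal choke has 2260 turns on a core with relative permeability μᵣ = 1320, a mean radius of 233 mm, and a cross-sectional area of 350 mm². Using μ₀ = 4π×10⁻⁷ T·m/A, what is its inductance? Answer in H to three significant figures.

For a thin toroid, L = μ₀μᵣN²A/(2πR).
L = (4π×10⁻⁷)(1320)(2260)²(3.500×10^-4) / (2π×0.233 m) = 2.026 H.

L ≈ 2.03 H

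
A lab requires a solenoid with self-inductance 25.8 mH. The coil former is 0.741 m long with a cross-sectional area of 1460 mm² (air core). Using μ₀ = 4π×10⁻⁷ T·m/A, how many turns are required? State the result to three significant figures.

A = 1460 mm² = 1.460×10^-3 m².
From L = μ₀N²A/ℓ, N = √(Lℓ / (μ₀A)).
N = √[(2.580×10^-2)(0.741) / ((4π×10⁻⁷)×1.460×10^-3)] = √(1.042×10^7) ≈ 3228.0.

N ≈ 3230 turns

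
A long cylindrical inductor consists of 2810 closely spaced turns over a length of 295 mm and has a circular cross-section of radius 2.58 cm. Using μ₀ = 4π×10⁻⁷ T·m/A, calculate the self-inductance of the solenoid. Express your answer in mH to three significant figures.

L ≈ 70.3 mH

A = πr² = π(2.580×10^-2 m)² = 2.091×10^-3 m².
For a long solenoid, L = μ₀N²A/ℓ.
L = (4π×10⁻⁷)(2810)²(2.091×10^-3)/(0.295 m) = 7.034×10^-2 H.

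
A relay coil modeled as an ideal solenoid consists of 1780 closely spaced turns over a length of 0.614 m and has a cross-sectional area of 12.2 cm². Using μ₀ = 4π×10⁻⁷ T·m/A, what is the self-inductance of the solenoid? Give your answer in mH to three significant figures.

L ≈ 7.91 mH

A = 12.2 cm² = 1.220×10^-3 m².
For a long solenoid, L = μ₀N²A/ℓ.
L = (4π×10⁻⁷)(1780)²(1.220×10^-3)/(0.614 m) = 7.911×10^-3 H.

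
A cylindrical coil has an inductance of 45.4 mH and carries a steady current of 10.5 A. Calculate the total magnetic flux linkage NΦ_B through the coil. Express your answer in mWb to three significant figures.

NΦ_B ≈ 477 mWb

From L = NΦ_B/I, the flux linkage is NΦ_B = LI.
NΦ_B = (4.540×10^-2 H)(10.5 A) = 0.4767 Wb.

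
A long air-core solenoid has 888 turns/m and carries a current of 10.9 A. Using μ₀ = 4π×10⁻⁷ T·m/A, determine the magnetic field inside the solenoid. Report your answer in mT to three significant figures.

B ≈ 12.2 mT

Inside a long solenoid, B = μ₀nI.
B = (4π×10⁻⁷)(888 m⁻¹)(10.9 A) = 1.216×10^-2 T.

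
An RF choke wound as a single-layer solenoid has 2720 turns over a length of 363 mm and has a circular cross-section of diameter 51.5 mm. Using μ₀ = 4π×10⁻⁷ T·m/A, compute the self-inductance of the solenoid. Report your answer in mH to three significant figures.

L ≈ 53.4 mH

A = π(d/2)² = π(2.575×10^-2 m)² = 2.083×10^-3 m².
For a long solenoid, L = μ₀N²A/ℓ.
L = (4π×10⁻⁷)(2720)²(2.083×10^-3)/(0.363 m) = 5.335×10^-2 H.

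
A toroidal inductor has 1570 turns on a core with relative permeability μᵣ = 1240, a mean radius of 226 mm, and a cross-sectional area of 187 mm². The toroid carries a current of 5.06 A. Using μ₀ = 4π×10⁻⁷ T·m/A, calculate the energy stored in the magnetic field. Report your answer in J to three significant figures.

U ≈ 6.48 J

L = μ₀μᵣN²A/(2πR) = (4π×10⁻⁷)(1240)(1570)²(1.870×10^-4)/(2π×0.226) = 0.5058 H.
U = ½LI² = ½(0.5058)(5.06)² = 6.475 J.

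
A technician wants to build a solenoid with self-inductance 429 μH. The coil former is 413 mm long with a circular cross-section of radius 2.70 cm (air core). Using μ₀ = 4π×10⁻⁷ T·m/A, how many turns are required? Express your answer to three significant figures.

N ≈ 248 turns

A = πr² = π(2.700×10^-2 m)² = 2.290×10^-3 m².
From L = μ₀N²A/ℓ, N = √(Lℓ / (μ₀A)).
N = √[(4.290×10^-4)(0.413) / ((4π×10⁻⁷)×2.290×10^-3)] = √(6.156×10^4) ≈ 248.1.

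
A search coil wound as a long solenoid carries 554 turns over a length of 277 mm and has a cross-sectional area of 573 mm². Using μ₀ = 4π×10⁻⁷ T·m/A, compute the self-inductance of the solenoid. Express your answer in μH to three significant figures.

A = 573 mm² = 5.730×10^-4 m².
For a long solenoid, L = μ₀N²A/ℓ.
L = (4π×10⁻⁷)(554)²(5.730×10^-4)/(0.277 m) = 7.978×10^-4 H.

L ≈ 798 μH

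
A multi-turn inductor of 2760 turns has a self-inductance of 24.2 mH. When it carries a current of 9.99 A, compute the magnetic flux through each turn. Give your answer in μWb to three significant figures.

From L = NΦ_B/I, the flux per turn is Φ_B = LI/N.
Φ_B = (2.420×10^-2 H)(9.99 A)/2760 = 8.759×10^-5 Wb.

Φ_B ≈ 87.6 μWb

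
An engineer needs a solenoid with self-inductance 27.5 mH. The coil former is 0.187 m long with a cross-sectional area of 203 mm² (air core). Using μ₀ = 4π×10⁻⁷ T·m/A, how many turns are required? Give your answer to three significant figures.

N ≈ 4490 turns

A = 203 mm² = 2.030×10^-4 m².
From L = μ₀N²A/ℓ, N = √(Lℓ / (μ₀A)).
N = √[(2.750×10^-2)(0.187) / ((4π×10⁻⁷)×2.030×10^-4)] = √(2.016×10^7) ≈ 4489.9.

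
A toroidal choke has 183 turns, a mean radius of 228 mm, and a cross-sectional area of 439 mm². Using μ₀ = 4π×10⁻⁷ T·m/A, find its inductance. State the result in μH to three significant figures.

L ≈ 12.9 μH

For a thin toroid, L = μ₀N²A/(2πR).
L = (4π×10⁻⁷)(183)²(4.390×10^-4) / (2π×0.228 m) = 1.290×10^-5 H.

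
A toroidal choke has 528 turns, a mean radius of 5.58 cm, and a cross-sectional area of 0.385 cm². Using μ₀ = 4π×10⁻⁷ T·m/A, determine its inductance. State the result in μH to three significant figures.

For a thin toroid, L = μ₀N²A/(2πR).
L = (4π×10⁻⁷)(528)²(3.850×10^-5) / (2π×5.580×10^-2 m) = 3.847×10^-5 H.

L ≈ 38.5 μH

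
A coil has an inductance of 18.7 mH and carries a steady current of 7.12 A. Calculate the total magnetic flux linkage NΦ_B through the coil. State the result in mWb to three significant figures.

From L = NΦ_B/I, the flux linkage is NΦ_B = LI.
NΦ_B = (1.870×10^-2 H)(7.12 A) = 0.1331 Wb.

NΦ_B ≈ 133 mWb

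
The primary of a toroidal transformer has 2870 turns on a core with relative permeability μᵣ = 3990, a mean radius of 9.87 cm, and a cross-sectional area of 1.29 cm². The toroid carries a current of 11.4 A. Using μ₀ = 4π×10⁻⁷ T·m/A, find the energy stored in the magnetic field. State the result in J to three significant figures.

L = μ₀μᵣN²A/(2πR) = (4π×10⁻⁷)(3990)(2870)²(1.290×10^-4)/(2π×9.870×10^-2) = 8.591 H.
U = ½LI² = ½(8.591)(11.4)² = 558.2 J.

U ≈ 558 J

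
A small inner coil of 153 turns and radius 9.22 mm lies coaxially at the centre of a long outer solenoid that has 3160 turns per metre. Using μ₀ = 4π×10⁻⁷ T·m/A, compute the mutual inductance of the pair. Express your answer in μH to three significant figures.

M ≈ 162 μH

The outer solenoid produces a uniform field B₁ = μ₀n₁I₁ across the inner coil,
so the flux linkage is N₂Φ = N₂B₁A₂ = μ₀n₁N₂A₂·I₁, giving M = μ₀n₁N₂A₂.
A₂ = πr² = π(9.220×10^-3 m)² = 2.671×10^-4 m².
M = (4π×10⁻⁷)(3160)(153)(2.671×10^-4) = 1.623×10^-4 H.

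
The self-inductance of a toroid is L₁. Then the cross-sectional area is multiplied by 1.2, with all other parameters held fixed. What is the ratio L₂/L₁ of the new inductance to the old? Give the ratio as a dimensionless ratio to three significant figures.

L₂/L₁ = 1.20

For a toroid, L ∝ μᵣN²A/R.
L₂/L₁ = (1.2) = 1.20.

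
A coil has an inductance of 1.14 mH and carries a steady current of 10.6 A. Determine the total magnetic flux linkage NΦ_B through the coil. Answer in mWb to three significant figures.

From L = NΦ_B/I, the flux linkage is NΦ_B = LI.
NΦ_B = (1.140×10^-3 H)(10.6 A) = 1.208×10^-2 Wb.

NΦ_B ≈ 12.1 mWb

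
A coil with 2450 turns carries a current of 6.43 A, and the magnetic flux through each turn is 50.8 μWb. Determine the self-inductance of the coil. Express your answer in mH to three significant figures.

Self-inductance is defined by L = NΦ_B/I (flux linkage over current).
L = (2450)(5.080×10^-5 Wb)/(6.43 A) = 1.936×10^-2 H.

L ≈ 19.4 mH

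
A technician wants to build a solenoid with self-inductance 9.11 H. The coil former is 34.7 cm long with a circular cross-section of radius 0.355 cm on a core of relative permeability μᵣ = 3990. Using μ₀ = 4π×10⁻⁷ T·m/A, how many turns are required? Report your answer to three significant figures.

N ≈ 3990 turns

A = πr² = π(3.550×10^-3 m)² = 3.959×10^-5 m².
From L = μ₀μᵣN²A/ℓ, N = √(Lℓ / (μ₀μᵣA)).
N = √[(9.11)(0.347) / ((4π×10⁻⁷)(3990)×3.959×10^-5)] = √(1.592×10^7) ≈ 3990.5.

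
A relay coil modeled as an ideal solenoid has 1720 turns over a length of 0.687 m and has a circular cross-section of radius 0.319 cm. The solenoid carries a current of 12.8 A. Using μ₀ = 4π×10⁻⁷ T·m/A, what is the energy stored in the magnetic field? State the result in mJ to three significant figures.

U ≈ 14.2 mJ

A = πr² = π(3.190×10^-3 m)² = 3.197×10^-5 m².
L = μ₀N²A/ℓ = (4π×10⁻⁷)(1720)²(3.197×10^-5)/(0.687) = 1.730×10^-4 H.
U = ½LI² = ½(1.730×10^-4)(12.8)² = 1.417×10^-2 J.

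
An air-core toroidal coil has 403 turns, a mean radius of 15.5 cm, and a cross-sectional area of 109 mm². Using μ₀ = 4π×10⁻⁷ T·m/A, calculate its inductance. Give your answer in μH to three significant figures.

L ≈ 22.8 μH

For a thin toroid, L = μ₀N²A/(2πR).
L = (4π×10⁻⁷)(403)²(1.090×10^-4) / (2π×0.155 m) = 2.284×10^-5 H.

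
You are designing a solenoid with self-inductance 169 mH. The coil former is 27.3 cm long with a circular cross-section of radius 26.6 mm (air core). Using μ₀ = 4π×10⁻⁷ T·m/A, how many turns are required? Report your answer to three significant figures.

N ≈ 4060 turns

A = πr² = π(2.660×10^-2 m)² = 2.223×10^-3 m².
From L = μ₀N²A/ℓ, N = √(Lℓ / (μ₀A)).
N = √[(0.169)(0.273) / ((4π×10⁻⁷)×2.223×10^-3)] = √(1.652×10^7) ≈ 4064.1.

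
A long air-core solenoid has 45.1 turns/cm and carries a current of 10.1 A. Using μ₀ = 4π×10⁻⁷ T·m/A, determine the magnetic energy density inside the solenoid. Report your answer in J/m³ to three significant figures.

B = μ₀nI = (4π×10⁻⁷)(4.510×10^3)(10.1) = 5.724×10^-2 T.
u = B²/(2μ₀) = (5.724×10^-2)²/(2×4π×10⁻⁷) = 1.304×10^3 J/m³.

u ≈ 1300 J/m³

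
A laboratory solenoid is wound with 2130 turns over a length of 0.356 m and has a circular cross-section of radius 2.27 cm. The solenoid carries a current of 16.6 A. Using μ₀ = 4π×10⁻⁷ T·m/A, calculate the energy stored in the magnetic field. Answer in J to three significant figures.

U ≈ 3.57 J

A = πr² = π(2.270×10^-2 m)² = 1.619×10^-3 m².
L = μ₀N²A/ℓ = (4π×10⁻⁷)(2130)²(1.619×10^-3)/(0.356) = 2.593×10^-2 H.
U = ½LI² = ½(2.593×10^-2)(16.6)² = 3.572 J.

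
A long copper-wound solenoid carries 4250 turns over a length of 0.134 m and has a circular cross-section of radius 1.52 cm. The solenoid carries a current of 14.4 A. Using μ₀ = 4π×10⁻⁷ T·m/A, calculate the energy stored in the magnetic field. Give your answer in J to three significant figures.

A = πr² = π(1.520×10^-2 m)² = 7.258×10^-4 m².
L = μ₀N²A/ℓ = (4π×10⁻⁷)(4250)²(7.258×10^-4)/(0.134) = 0.1229 H.
U = ½LI² = ½(0.1229)(14.4)² = 12.747 J.

U ≈ 12.7 J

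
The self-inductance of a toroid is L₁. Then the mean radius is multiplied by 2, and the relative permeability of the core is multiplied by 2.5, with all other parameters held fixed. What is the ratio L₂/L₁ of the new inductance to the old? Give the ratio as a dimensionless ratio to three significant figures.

For a toroid, L ∝ μᵣN²A/R.
L₂/L₁ = (2)^-1 × (2.5) = 1.25.

L₂/L₁ = 1.25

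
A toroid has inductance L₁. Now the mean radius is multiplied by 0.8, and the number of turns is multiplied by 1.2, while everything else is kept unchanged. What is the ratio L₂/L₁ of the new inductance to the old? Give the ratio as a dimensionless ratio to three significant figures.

L₂/L₁ = 1.80

For a toroid, L ∝ μᵣN²A/R.
L₂/L₁ = (0.8)^-1 × (1.2)^2 = 1.80.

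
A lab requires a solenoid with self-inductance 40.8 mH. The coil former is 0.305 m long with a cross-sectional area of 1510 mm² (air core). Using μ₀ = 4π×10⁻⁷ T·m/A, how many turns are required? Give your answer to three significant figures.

N ≈ 2560 turns

A = 1510 mm² = 1.510×10^-3 m².
From L = μ₀N²A/ℓ, N = √(Lℓ / (μ₀A)).
N = √[(4.080×10^-2)(0.305) / ((4π×10⁻⁷)×1.510×10^-3)] = √(6.558×10^6) ≈ 2560.9.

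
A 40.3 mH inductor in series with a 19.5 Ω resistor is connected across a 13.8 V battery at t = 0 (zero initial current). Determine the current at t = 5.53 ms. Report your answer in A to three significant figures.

I ≈ 0.659 A

τ = L/R = 4.030×10^-2/19.5 = 2.067×10^-3 s; final current I_∞ = ε/R = 13.8/19.5 = 0.7077 A.
I(t) = I_∞(1 − e^(−t/τ)) with t/τ = 2.676.
I = (0.7077)(1 − e^(−2.676)) = 0.659 A.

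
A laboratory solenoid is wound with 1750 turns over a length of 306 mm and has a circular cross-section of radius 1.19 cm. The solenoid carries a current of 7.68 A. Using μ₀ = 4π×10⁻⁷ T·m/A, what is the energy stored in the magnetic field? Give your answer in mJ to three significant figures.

U ≈ 165 mJ

A = πr² = π(1.190×10^-2 m)² = 4.449×10^-4 m².
L = μ₀N²A/ℓ = (4π×10⁻⁷)(1750)²(4.449×10^-4)/(0.306) = 5.595×10^-3 H.
U = ½LI² = ½(5.595×10^-3)(7.68)² = 0.165 J.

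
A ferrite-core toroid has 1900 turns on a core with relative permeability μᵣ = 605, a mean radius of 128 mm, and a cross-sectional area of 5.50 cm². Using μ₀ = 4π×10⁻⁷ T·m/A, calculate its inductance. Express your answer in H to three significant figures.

L ≈ 1.88 H

For a thin toroid, L = μ₀μᵣN²A/(2πR).
L = (4π×10⁻⁷)(605)(1900)²(5.500×10^-4) / (2π×0.128 m) = 1.877 H.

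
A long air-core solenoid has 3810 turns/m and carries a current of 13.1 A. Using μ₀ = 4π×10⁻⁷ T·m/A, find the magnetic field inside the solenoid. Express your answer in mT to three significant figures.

Inside a long solenoid, B = μ₀nI.
B = (4π×10⁻⁷)(3.810×10^3 m⁻¹)(13.1 A) = 6.272×10^-2 T.

B ≈ 62.7 mT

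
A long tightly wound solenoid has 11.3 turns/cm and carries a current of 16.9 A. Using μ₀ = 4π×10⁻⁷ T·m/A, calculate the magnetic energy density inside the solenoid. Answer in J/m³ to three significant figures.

u ≈ 229 J/m³

B = μ₀nI = (4π×10⁻⁷)(1.130×10^3)(16.9) = 2.400×10^-2 T.
u = B²/(2μ₀) = (2.400×10^-2)²/(2×4π×10⁻⁷) = 229.1 J/m³.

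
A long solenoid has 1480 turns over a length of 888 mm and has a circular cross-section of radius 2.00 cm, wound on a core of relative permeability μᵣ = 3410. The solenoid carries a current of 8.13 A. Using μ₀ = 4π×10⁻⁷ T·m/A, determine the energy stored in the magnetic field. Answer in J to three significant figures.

A = πr² = π(2.000×10^-2 m)² = 1.257×10^-3 m².
L = μ₀μᵣN²A/ℓ = (4π×10⁻⁷)(3410)(1480)²(1.257×10^-3)/(0.888) = 13.28 H.
U = ½LI² = ½(13.28)(8.13)² = 439 J.

U ≈ 439 J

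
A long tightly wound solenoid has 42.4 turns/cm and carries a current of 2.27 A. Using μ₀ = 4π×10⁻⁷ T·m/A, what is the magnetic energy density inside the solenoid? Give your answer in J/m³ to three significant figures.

u ≈ 58.2 J/m³

B = μ₀nI = (4π×10⁻⁷)(4.240×10^3)(2.27) = 1.209×10^-2 T.
u = B²/(2μ₀) = (1.209×10^-2)²/(2×4π×10⁻⁷) = 58.21 J/m³.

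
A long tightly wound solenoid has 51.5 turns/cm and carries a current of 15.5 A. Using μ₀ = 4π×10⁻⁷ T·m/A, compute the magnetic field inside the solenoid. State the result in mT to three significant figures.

B ≈ 100 mT

Inside a long solenoid, B = μ₀nI.
B = (4π×10⁻⁷)(5.150×10^3 m⁻¹)(15.5 A) = 0.1003 T.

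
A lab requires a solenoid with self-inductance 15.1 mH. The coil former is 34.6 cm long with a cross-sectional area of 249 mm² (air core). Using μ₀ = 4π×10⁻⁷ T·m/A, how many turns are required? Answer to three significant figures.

N ≈ 4090 turns

A = 249 mm² = 2.490×10^-4 m².
From L = μ₀N²A/ℓ, N = √(Lℓ / (μ₀A)).
N = √[(1.510×10^-2)(0.346) / ((4π×10⁻⁷)×2.490×10^-4)] = √(1.670×10^7) ≈ 4086.2.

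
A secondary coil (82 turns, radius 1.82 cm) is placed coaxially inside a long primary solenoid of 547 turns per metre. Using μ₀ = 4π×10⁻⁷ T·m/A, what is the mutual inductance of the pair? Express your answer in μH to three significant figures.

M ≈ 58.7 μH

The outer solenoid produces a uniform field B₁ = μ₀n₁I₁ across the inner coil,
so the flux linkage is N₂Φ = N₂B₁A₂ = μ₀n₁N₂A₂·I₁, giving M = μ₀n₁N₂A₂.
A₂ = πr² = π(1.820×10^-2 m)² = 1.041×10^-3 m².
M = (4π×10⁻⁷)(547)(82)(1.041×10^-3) = 5.865×10^-5 H.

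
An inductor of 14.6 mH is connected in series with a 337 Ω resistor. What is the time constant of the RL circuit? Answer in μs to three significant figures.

τ = L/R = (1.460×10^-2 H)/(337 Ω) = 4.332×10^-5 s.

τ ≈ 43.3 μs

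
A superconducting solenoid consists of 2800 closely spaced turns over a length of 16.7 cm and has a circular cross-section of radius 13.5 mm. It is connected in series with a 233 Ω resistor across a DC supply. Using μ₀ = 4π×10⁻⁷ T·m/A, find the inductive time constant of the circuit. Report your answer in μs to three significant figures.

A = πr² = π(1.350×10^-2 m)² = 5.726×10^-4 m².
L = μ₀N²A/ℓ = (4π×10⁻⁷)(2800)²(5.726×10^-4)/(0.167) = 3.378×10^-2 H.
τ = L/R = (3.378×10^-2)/(233) = 1.450×10^-4 s.

τ ≈ 145 μs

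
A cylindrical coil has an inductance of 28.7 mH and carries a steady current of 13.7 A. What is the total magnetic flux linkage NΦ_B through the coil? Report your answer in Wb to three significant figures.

NΦ_B ≈ 0.393 Wb

From L = NΦ_B/I, the flux linkage is NΦ_B = LI.
NΦ_B = (2.870×10^-2 H)(13.7 A) = 0.3932 Wb.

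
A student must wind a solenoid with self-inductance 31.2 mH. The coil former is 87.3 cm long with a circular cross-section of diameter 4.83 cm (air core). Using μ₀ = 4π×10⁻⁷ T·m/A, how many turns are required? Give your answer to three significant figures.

A = π(d/2)² = π(2.415×10^-2 m)² = 1.832×10^-3 m².
From L = μ₀N²A/ℓ, N = √(Lℓ / (μ₀A)).
N = √[(3.120×10^-2)(0.873) / ((4π×10⁻⁷)×1.832×10^-3)] = √(1.183×10^7) ≈ 3439.4.

N ≈ 3440 turns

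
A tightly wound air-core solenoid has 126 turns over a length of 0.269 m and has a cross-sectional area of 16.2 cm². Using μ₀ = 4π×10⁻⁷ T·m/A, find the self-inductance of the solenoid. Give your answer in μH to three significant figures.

L ≈ 120 μH

A = 16.2 cm² = 1.620×10^-3 m².
For a long solenoid, L = μ₀N²A/ℓ.
L = (4π×10⁻⁷)(126)²(1.620×10^-3)/(0.269 m) = 1.201×10^-4 H.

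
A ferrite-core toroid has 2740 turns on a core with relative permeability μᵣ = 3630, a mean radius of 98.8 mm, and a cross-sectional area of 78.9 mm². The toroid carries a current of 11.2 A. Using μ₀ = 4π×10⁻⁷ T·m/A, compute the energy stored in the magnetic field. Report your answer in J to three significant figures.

L = μ₀μᵣN²A/(2πR) = (4π×10⁻⁷)(3630)(2740)²(7.890×10^-5)/(2π×9.880×10^-2) = 4.353 H.
U = ½LI² = ½(4.353)(11.2)² = 273 J.

U ≈ 273 J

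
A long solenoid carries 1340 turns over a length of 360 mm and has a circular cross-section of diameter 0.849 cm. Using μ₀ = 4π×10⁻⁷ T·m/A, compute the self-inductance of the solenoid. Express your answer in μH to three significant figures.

L ≈ 355 μH

A = π(d/2)² = π(4.245×10^-3 m)² = 5.661×10^-5 m².
For a long solenoid, L = μ₀N²A/ℓ.
L = (4π×10⁻⁷)(1340)²(5.661×10^-5)/(0.36 m) = 3.548×10^-4 H.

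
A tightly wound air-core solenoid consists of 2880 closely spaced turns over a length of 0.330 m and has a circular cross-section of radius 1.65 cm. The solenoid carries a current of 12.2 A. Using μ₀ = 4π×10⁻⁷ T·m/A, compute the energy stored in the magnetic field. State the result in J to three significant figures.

U ≈ 2.01 J

A = πr² = π(1.650×10^-2 m)² = 8.553×10^-4 m².
L = μ₀N²A/ℓ = (4π×10⁻⁷)(2880)²(8.553×10^-4)/(0.33) = 2.701×10^-2 H.
U = ½LI² = ½(2.701×10^-2)(12.2)² = 2.01 J.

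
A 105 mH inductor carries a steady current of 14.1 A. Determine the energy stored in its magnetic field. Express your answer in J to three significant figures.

U ≈ 10.4 J

Stored magnetic energy: U = ½LI².
U = ½(0.105 H)(14.1 A)² = 10.44 J.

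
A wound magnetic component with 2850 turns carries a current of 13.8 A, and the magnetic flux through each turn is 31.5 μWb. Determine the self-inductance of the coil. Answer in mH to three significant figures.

Self-inductance is defined by L = NΦ_B/I (flux linkage over current).
L = (2850)(3.150×10^-5 Wb)/(13.8 A) = 6.505×10^-3 H.

L ≈ 6.51 mH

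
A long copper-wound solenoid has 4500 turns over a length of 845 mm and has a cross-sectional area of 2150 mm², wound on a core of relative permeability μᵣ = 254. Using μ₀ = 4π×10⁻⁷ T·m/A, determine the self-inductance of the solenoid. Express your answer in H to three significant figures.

L ≈ 16.4 H

A = 2150 mm² = 2.150×10^-3 m².
For a long solenoid, L = μ₀μᵣN²A/ℓ.
L = (4π×10⁻⁷)(254)(4500)²(2.150×10^-3)/(0.845 m) = 16.446 H.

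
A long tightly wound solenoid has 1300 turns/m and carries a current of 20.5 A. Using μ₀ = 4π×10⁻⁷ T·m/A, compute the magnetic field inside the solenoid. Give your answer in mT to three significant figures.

Inside a long solenoid, B = μ₀nI.
B = (4π×10⁻⁷)(1.300×10^3 m⁻¹)(20.5 A) = 3.349×10^-2 T.

B ≈ 33.5 mT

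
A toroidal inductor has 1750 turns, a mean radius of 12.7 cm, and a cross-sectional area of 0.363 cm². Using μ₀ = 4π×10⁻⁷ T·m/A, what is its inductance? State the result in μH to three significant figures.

For a thin toroid, L = μ₀N²A/(2πR).
L = (4π×10⁻⁷)(1750)²(3.630×10^-5) / (2π×0.127 m) = 1.751×10^-4 H.

L ≈ 175 μH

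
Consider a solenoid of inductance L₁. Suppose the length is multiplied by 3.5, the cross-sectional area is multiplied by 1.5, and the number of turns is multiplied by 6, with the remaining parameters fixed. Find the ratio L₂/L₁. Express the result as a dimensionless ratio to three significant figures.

For a solenoid, L ∝ μᵣN²A/ℓ.
L₂/L₁ = (3.5)^-1 × (1.5) × (6)^2 = 15.4.

L₂/L₁ = 15.4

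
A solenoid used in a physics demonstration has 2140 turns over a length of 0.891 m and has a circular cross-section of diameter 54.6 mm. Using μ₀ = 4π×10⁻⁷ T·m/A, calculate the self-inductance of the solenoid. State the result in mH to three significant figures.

L ≈ 15.1 mH

A = π(d/2)² = π(2.730×10^-2 m)² = 2.341×10^-3 m².
For a long solenoid, L = μ₀N²A/ℓ.
L = (4π×10⁻⁷)(2140)²(2.341×10^-3)/(0.891 m) = 1.512×10^-2 H.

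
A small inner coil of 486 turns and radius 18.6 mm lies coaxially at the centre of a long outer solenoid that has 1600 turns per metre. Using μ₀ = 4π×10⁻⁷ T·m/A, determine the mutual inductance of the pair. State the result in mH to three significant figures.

M ≈ 1.06 mH

The outer solenoid produces a uniform field B₁ = μ₀n₁I₁ across the inner coil,
so the flux linkage is N₂Φ = N₂B₁A₂ = μ₀n₁N₂A₂·I₁, giving M = μ₀n₁N₂A₂.
A₂ = πr² = π(1.860×10^-2 m)² = 1.087×10^-3 m².
M = (4π×10⁻⁷)(1600)(486)(1.087×10^-3) = 1.062×10^-3 H.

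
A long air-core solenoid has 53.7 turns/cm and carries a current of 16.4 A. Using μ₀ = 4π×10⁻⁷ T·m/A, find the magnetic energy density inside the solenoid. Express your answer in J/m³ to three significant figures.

u ≈ 4870 J/m³

B = μ₀nI = (4π×10⁻⁷)(5.370×10^3)(16.4) = 0.1107 T.
u = B²/(2μ₀) = (0.1107)²/(2×4π×10⁻⁷) = 4.873×10^3 J/m³.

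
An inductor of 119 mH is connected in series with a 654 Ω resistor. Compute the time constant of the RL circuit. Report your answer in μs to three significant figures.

τ ≈ 182 μs

τ = L/R = (0.119 H)/(654 Ω) = 1.820×10^-4 s.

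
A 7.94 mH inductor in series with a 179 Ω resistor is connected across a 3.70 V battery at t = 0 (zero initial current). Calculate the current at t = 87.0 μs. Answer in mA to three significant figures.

τ = L/R = 7.940×10^-3/179 = 4.436×10^-5 s; final current I_∞ = ε/R = 3.70/179 = 2.067×10^-2 A.
I(t) = I_∞(1 − e^(−t/τ)) with t/τ = 1.961.
I = (2.067×10^-2)(1 − e^(−1.961)) = 1.776×10^-2 A.

I ≈ 17.8 mA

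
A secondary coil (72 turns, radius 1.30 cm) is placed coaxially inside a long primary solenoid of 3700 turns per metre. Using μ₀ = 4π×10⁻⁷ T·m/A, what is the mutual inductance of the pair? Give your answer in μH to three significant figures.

The outer solenoid produces a uniform field B₁ = μ₀n₁I₁ across the inner coil,
so the flux linkage is N₂Φ = N₂B₁A₂ = μ₀n₁N₂A₂·I₁, giving M = μ₀n₁N₂A₂.
A₂ = πr² = π(1.300×10^-2 m)² = 5.309×10^-4 m².
M = (4π×10⁻⁷)(3700)(72)(5.309×10^-4) = 1.777×10^-4 H.

M ≈ 178 μH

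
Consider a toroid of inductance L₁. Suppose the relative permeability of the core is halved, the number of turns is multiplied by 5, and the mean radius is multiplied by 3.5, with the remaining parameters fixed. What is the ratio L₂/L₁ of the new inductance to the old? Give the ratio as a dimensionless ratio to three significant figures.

For a toroid, L ∝ μᵣN²A/R.
L₂/L₁ = (0.5) × (5)^2 × (3.5)^-1 = 3.57.

L₂/L₁ = 3.57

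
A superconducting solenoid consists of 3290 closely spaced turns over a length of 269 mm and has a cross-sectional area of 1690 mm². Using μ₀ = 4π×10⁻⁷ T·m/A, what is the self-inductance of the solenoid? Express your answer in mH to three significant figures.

L ≈ 85.5 mH

A = 1690 mm² = 1.690×10^-3 m².
For a long solenoid, L = μ₀N²A/ℓ.
L = (4π×10⁻⁷)(3290)²(1.690×10^-3)/(0.269 m) = 8.545×10^-2 H.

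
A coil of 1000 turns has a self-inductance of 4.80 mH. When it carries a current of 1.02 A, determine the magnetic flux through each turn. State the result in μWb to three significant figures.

From L = NΦ_B/I, the flux per turn is Φ_B = LI/N.
Φ_B = (4.800×10^-3 H)(1.02 A)/1000 = 4.896×10^-6 Wb.

Φ_B ≈ 4.90 μWb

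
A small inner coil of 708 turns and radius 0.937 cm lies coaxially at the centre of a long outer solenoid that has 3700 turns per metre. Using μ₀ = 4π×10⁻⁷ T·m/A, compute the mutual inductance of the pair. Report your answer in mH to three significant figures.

M ≈ 0.908 mH

The outer solenoid produces a uniform field B₁ = μ₀n₁I₁ across the inner coil,
so the flux linkage is N₂Φ = N₂B₁A₂ = μ₀n₁N₂A₂·I₁, giving M = μ₀n₁N₂A₂.
A₂ = πr² = π(9.370×10^-3 m)² = 2.758×10^-4 m².
M = (4π×10⁻⁷)(3700)(708)(2.758×10^-4) = 9.080×10^-4 H.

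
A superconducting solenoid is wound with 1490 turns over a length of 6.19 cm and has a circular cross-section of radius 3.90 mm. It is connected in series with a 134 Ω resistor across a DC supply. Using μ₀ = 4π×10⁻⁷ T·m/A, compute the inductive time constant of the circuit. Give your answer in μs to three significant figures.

τ ≈ 16.1 μs

A = πr² = π(3.900×10^-3 m)² = 4.778×10^-5 m².
L = μ₀N²A/ℓ = (4π×10⁻⁷)(1490)²(4.778×10^-5)/(6.190×10^-2) = 2.154×10^-3 H.
τ = L/R = (2.154×10^-3)/(134) = 1.607×10^-5 s.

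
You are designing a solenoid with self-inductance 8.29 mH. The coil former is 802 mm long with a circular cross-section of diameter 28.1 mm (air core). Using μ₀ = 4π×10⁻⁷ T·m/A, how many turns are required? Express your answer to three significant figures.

A = π(d/2)² = π(1.405×10^-2 m)² = 6.202×10^-4 m².
From L = μ₀N²A/ℓ, N = √(Lℓ / (μ₀A)).
N = √[(8.290×10^-3)(0.802) / ((4π×10⁻⁷)×6.202×10^-4)] = √(8.531×10^6) ≈ 2920.8.

N ≈ 2920 turns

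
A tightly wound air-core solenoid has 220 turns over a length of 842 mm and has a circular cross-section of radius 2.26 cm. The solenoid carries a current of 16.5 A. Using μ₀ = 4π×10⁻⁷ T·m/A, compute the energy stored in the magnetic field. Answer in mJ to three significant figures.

U ≈ 15.8 mJ

A = πr² = π(2.260×10^-2 m)² = 1.6046×10^-3 m².
L = μ₀N²A/ℓ = (4π×10⁻⁷)(220)²(1.6046×10^-3)/(0.842) = 1.159×10^-4 H.
U = ½LI² = ½(1.159×10^-4)(16.5)² = 1.578×10^-2 J.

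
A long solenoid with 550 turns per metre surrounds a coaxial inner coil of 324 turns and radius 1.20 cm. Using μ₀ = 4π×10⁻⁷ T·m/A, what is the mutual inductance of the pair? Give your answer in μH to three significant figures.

M ≈ 101 μH

The outer solenoid produces a uniform field B₁ = μ₀n₁I₁ across the inner coil,
so the flux linkage is N₂Φ = N₂B₁A₂ = μ₀n₁N₂A₂·I₁, giving M = μ₀n₁N₂A₂.
A₂ = πr² = π(1.200×10^-2 m)² = 4.524×10^-4 m².
M = (4π×10⁻⁷)(550)(324)(4.524×10^-4) = 1.013×10^-4 H.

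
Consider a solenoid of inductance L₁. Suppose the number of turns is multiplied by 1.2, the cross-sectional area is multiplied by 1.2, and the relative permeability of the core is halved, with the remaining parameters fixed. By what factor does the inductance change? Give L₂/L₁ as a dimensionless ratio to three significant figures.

For a solenoid, L ∝ μᵣN²A/ℓ.
L₂/L₁ = (1.2)^2 × (1.2) × (0.5) = 0.864.

L₂/L₁ = 0.864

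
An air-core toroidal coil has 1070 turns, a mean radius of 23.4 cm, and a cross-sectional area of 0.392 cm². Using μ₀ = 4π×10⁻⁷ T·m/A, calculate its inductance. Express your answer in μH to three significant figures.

For a thin toroid, L = μ₀N²A/(2πR).
L = (4π×10⁻⁷)(1070)²(3.920×10^-5) / (2π×0.234 m) = 3.836×10^-5 H.

L ≈ 38.4 μH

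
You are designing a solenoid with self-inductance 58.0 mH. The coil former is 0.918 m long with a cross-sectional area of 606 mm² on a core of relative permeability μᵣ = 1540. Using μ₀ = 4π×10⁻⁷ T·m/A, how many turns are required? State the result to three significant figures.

N ≈ 213 turns

A = 606 mm² = 6.060×10^-4 m².
From L = μ₀μᵣN²A/ℓ, N = √(Lℓ / (μ₀μᵣA)).
N = √[(5.800×10^-2)(0.918) / ((4π×10⁻⁷)(1540)×6.060×10^-4)] = √(4.540×10^4) ≈ 213.1.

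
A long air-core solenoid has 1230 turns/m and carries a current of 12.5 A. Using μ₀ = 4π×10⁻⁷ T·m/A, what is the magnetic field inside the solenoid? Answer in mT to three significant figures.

Inside a long solenoid, B = μ₀nI.
B = (4π×10⁻⁷)(1.230×10^3 m⁻¹)(12.5 A) = 1.932×10^-2 T.

B ≈ 19.3 mT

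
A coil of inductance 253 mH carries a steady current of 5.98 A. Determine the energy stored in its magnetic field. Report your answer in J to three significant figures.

U ≈ 4.52 J

Stored magnetic energy: U = ½LI².
U = ½(0.253 H)(5.98 A)² = 4.524 J.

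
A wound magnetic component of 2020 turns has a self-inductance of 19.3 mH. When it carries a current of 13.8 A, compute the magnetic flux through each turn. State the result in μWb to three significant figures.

Φ_B ≈ 132 μWb

From L = NΦ_B/I, the flux per turn is Φ_B = LI/N.
Φ_B = (1.930×10^-2 H)(13.8 A)/2020 = 1.319×10^-4 Wb.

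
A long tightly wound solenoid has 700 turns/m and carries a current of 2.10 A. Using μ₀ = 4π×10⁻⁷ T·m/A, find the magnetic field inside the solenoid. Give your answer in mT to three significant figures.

B ≈ 1.85 mT

Inside a long solenoid, B = μ₀nI.
B = (4π×10⁻⁷)(700 m⁻¹)(2.10 A) = 1.847×10^-3 T.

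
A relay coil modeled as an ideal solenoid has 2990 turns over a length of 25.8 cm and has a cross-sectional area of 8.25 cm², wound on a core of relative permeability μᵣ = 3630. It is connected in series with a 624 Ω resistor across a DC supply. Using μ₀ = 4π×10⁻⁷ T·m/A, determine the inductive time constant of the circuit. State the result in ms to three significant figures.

τ ≈ 209 ms

A = 8.25 cm² = 8.250×10^-4 m².
L = μ₀μᵣN²A/ℓ = (4π×10⁻⁷)(3630)(2990)²(8.250×10^-4)/(0.258) = 130.4 H.
τ = L/R = (130.4)/(624) = 0.209 s.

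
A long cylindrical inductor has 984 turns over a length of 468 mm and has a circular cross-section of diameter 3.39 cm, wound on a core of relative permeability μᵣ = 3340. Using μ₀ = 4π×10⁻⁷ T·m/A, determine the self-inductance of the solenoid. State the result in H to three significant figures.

L ≈ 7.84 H

A = π(d/2)² = π(1.695×10^-2 m)² = 9.026×10^-4 m².
For a long solenoid, L = μ₀μᵣN²A/ℓ.
L = (4π×10⁻⁷)(3340)(984)²(9.026×10^-4)/(0.468 m) = 7.838 H.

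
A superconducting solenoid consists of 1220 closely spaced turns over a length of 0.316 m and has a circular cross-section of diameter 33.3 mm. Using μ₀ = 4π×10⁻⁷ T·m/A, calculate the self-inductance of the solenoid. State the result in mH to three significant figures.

A = π(d/2)² = π(1.665×10^-2 m)² = 8.709×10^-4 m².
For a long solenoid, L = μ₀N²A/ℓ.
L = (4π×10⁻⁷)(1220)²(8.709×10^-4)/(0.316 m) = 5.1549×10^-3 H.

L ≈ 5.15 mH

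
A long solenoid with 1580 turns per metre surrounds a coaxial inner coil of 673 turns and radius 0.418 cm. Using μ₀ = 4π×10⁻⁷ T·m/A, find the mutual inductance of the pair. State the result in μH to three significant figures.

The outer solenoid produces a uniform field B₁ = μ₀n₁I₁ across the inner coil,
so the flux linkage is N₂Φ = N₂B₁A₂ = μ₀n₁N₂A₂·I₁, giving M = μ₀n₁N₂A₂.
A₂ = πr² = π(4.180×10^-3 m)² = 5.489×10^-5 m².
M = (4π×10⁻⁷)(1580)(673)(5.489×10^-5) = 7.3347×10^-5 H.

M ≈ 73.3 μH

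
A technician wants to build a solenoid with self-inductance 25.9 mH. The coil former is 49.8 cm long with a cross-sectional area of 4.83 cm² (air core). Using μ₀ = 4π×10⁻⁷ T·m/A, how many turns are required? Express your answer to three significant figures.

A = 4.83 cm² = 4.830×10^-4 m².
From L = μ₀N²A/ℓ, N = √(Lℓ / (μ₀A)).
N = √[(2.590×10^-2)(0.498) / ((4π×10⁻⁷)×4.830×10^-4)] = √(2.125×10^7) ≈ 4609.8.

N ≈ 4610 turns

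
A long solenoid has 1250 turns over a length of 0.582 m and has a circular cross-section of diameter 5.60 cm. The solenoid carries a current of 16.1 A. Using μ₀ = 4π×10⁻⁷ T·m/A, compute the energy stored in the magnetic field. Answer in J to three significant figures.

U ≈ 1.08 J

A = π(d/2)² = π(2.800×10^-2 m)² = 2.463×10^-3 m².
L = μ₀N²A/ℓ = (4π×10⁻⁷)(1250)²(2.463×10^-3)/(0.582) = 8.309×10^-3 H.
U = ½LI² = ½(8.309×10^-3)(16.1)² = 1.077 J.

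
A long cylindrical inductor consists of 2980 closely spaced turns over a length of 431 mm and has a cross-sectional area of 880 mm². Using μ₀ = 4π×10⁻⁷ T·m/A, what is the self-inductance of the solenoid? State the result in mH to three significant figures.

A = 880 mm² = 8.800×10^-4 m².
For a long solenoid, L = μ₀N²A/ℓ.
L = (4π×10⁻⁷)(2980)²(8.800×10^-4)/(0.431 m) = 2.278×10^-2 H.

L ≈ 22.8 mH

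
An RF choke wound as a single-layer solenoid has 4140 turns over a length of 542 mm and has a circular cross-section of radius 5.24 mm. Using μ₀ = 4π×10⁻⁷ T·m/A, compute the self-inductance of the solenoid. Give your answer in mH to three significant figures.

L ≈ 3.43 mH

A = πr² = π(5.240×10^-3 m)² = 8.626×10^-5 m².
For a long solenoid, L = μ₀N²A/ℓ.
L = (4π×10⁻⁷)(4140)²(8.626×10^-5)/(0.542 m) = 3.428×10^-3 H.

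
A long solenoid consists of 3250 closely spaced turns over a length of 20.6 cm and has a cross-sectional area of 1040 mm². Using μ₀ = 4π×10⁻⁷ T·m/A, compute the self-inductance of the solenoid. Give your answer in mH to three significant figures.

A = 1040 mm² = 1.040×10^-3 m².
For a long solenoid, L = μ₀N²A/ℓ.
L = (4π×10⁻⁷)(3250)²(1.040×10^-3)/(0.206 m) = 6.701×10^-2 H.

L ≈ 67.0 mH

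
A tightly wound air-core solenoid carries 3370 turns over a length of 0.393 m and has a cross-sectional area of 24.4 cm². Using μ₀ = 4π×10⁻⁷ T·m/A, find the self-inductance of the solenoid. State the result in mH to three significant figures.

L ≈ 88.6 mH

A = 24.4 cm² = 2.440×10^-3 m².
For a long solenoid, L = μ₀N²A/ℓ.
L = (4π×10⁻⁷)(3370)²(2.440×10^-3)/(0.393 m) = 8.861×10^-2 H.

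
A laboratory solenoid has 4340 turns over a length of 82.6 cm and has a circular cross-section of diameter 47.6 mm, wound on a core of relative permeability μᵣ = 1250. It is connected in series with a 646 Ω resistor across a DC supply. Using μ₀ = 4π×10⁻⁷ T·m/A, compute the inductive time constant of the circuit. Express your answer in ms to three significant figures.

A = π(d/2)² = π(2.380×10^-2 m)² = 1.780×10^-3 m².
L = μ₀μᵣN²A/ℓ = (4π×10⁻⁷)(1250)(4340)²(1.780×10^-3)/(0.826) = 63.74 H.
τ = L/R = (63.74)/(646) = 9.867×10^-2 s.

τ ≈ 98.7 ms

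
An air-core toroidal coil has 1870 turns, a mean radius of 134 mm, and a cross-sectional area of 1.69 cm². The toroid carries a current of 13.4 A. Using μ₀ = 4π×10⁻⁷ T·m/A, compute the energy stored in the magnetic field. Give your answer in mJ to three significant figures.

L = μ₀N²A/(2πR) = (4π×10⁻⁷)(1870)²(1.690×10^-4)/(2π×0.134) = 8.821×10^-4 H.
U = ½LI² = ½(8.821×10^-4)(13.4)² = 7.919×10^-2 J.

U ≈ 79.2 mJ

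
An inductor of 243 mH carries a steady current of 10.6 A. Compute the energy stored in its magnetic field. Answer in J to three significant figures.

U ≈ 13.7 J

Stored magnetic energy: U = ½LI².
U = ½(0.243 H)(10.6 A)² = 13.65 J.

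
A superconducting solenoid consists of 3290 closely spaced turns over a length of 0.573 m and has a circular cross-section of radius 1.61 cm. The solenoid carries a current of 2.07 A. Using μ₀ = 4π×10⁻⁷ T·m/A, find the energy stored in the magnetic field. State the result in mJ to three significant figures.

U ≈ 41.4 mJ

A = πr² = π(1.610×10^-2 m)² = 8.143×10^-4 m².
L = μ₀N²A/ℓ = (4π×10⁻⁷)(3290)²(8.143×10^-4)/(0.573) = 1.933×10^-2 H.
U = ½LI² = ½(1.933×10^-2)(2.07)² = 4.142×10^-2 J.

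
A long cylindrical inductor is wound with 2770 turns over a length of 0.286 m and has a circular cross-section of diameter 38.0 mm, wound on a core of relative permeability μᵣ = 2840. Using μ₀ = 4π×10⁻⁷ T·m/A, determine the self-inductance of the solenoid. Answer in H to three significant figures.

L ≈ 109 H

A = π(d/2)² = π(1.900×10^-2 m)² = 1.134×10^-3 m².
For a long solenoid, L = μ₀μᵣN²A/ℓ.
L = (4π×10⁻⁷)(2840)(2770)²(1.134×10^-3)/(0.286 m) = 108.6 H.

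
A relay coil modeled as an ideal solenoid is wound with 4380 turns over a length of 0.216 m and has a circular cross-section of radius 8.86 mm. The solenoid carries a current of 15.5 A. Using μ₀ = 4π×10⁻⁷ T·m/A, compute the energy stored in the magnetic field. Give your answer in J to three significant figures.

U ≈ 3.31 J

A = πr² = π(8.860×10^-3 m)² = 2.466×10^-4 m².
L = μ₀N²A/ℓ = (4π×10⁻⁷)(4380)²(2.466×10^-4)/(0.216) = 2.752×10^-2 H.
U = ½LI² = ½(2.752×10^-2)(15.5)² = 3.306 J.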